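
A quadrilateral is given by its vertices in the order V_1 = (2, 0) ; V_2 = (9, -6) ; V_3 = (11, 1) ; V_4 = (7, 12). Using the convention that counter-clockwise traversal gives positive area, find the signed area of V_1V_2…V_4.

82

Apply the surveyor's formula: 2A = Σ (x_i·y_{i+1} − x_{i+1}·y_i), indices taken mod 4.
Σ = (-12) + (75) + (125) + (-24) = 164
Signed area = Σ/2 = 82 (positive ⇒ counter-clockwise traversal).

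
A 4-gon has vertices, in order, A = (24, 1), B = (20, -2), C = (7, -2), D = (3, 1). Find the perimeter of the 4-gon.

44

|AB| = √((-4)² + (-3)²) = √25 = 5
|BC| = √((-13)² + (0)²) = √169 = 13
|CD| = √((-4)² + (3)²) = √25 = 5
|DA| = √((21)² + (0)²) = √441 = 21
Perimeter = 5 + 13 + 5 + 21 = 44.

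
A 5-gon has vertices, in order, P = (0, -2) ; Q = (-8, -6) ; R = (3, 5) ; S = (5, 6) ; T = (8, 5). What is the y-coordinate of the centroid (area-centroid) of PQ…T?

Apply Gauss's area formula. First the cross-terms c_i = x_i·y_{i+1} − x_{i+1}·y_i:
  -16, -22, -7, -23, -16  ⇒  2A = -84, A = -42.
Then Σ (y_i + y_{i+1})·c_i = -228, so ȳ = -228 / (6·(-42)) = 19/21.

19/21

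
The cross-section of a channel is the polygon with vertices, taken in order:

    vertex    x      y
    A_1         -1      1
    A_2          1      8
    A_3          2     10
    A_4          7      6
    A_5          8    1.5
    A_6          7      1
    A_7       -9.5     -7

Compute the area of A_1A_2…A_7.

A_1→A_2: (-1)(8) − (1)(1) = -9
A_2→A_3: (1)(10) − (2)(8) = -6
A_3→A_4: (2)(6) − (7)(10) = -58
A_4→A_5: (7)(1.5) − (8)(6) = -37.5
A_5→A_6: (8)(1) − (7)(1.5) = -2.5
A_6→A_7: (7)(-7) − (-9.5)(1) = -39.5
A_7→A_1: (-9.5)(1) − (-1)(-7) = -16.5
Σ = -169
Area = |Σ|/2 = 84.5.

84.5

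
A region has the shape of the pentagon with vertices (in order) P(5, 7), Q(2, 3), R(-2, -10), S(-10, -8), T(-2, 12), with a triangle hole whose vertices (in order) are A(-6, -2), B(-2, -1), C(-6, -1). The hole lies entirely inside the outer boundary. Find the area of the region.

Outer boundary:
Apply the shoelace formula: 2A = Σ (x_i·y_{i+1} − x_{i+1}·y_i), indices taken mod 5.
Σ = (1) + (-14) + (-84) + (-136) + (-74) = -307
Area = |Σ|/2 = 153.5.
Hole:
Σ = (2) + (-4) + (6) = 4
Area = |Σ|/2 = 2.
Net area = 153.5 − 2 = 151.5.

151.5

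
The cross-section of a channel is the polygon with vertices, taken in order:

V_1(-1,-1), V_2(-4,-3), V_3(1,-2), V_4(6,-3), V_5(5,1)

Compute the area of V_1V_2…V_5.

Apply the shoelace formula: 2A = Σ (x_i·y_{i+1} − x_{i+1}·y_i), indices taken mod 5.
V_1→V_2: (-1)(-3) − (-4)(-1) = -1
V_2→V_3: (-4)(-2) − (1)(-3) = 11
V_3→V_4: (1)(-3) − (6)(-2) = 9
V_4→V_5: (6)(1) − (5)(-3) = 21
V_5→V_1: (5)(-1) − (-1)(1) = -4
Σ = 36
Area = |Σ|/2 = 18.

18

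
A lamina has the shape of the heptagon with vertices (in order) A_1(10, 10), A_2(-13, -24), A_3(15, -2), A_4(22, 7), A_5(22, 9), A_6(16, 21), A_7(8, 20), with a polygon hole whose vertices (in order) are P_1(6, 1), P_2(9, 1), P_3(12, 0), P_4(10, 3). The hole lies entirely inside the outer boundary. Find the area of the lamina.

Outer boundary:
Apply Gauss's area formula: 2A = Σ (x_i·y_{i+1} − x_{i+1}·y_i), indices taken mod 7.
A_1→A_2: (10)(-24) − (-13)(10) = -110
A_2→A_3: (-13)(-2) − (15)(-24) = 386
A_3→A_4: (15)(7) − (22)(-2) = 149
A_4→A_5: (22)(9) − (22)(7) = 44
A_5→A_6: (22)(21) − (16)(9) = 318
A_6→A_7: (16)(20) − (8)(21) = 152
A_7→A_1: (8)(10) − (10)(20) = -120
Σ = 819
Area = |Σ|/2 = 409.5.
Hole:
Apply the shoelace formula: 2A = Σ (x_i·y_{i+1} − x_{i+1}·y_i), indices taken mod 4.
Cross-terms: -3, -12, 36, -8  ⇒  Σ = 13
Area = |Σ|/2 = 6.5.
Net area = 409.5 − 6.5 = 403.

403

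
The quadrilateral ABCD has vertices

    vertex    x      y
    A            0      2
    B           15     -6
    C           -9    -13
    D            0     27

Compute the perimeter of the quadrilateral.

|AB| = √((15)² + (-8)²) = √289 = 17
|BC| = √((-24)² + (-7)²) = √625 = 25
|CD| = √((9)² + (40)²) = √1681 = 41
|DA| = √((0)² + (-25)²) = √625 = 25
Perimeter = 17 + 25 + 41 + 25 = 108.

108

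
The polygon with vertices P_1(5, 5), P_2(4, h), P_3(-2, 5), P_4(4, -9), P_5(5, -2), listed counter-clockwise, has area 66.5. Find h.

Write out the shoelace sum; only the two edges meeting at P_2 involve h:
2·Area = [(5·h − 4·5) + (4·5 − (-2)·h)] + 70
       = 7·h + 70 = 133
⇒ h = 9.

9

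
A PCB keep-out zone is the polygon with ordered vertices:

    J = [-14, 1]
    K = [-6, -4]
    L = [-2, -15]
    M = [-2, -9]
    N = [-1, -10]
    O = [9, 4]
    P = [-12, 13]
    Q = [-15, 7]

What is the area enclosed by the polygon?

294

Apply Gauss's area formula: 2A = Σ (x_i·y_{i+1} − x_{i+1}·y_i), indices taken mod 8.
Σ = (62) + (82) + (-12) + (11) + (86) + (165) + (111) + (83) = 588
Area = |Σ|/2 = 294.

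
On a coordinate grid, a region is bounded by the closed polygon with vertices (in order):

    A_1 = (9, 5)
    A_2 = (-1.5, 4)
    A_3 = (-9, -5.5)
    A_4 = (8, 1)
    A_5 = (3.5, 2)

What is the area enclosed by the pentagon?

67.375

Cross-terms: 43.5, 44.25, 35, 12.5, -0.5  ⇒  Σ = 134.75
Area = |Σ|/2 = 67.375.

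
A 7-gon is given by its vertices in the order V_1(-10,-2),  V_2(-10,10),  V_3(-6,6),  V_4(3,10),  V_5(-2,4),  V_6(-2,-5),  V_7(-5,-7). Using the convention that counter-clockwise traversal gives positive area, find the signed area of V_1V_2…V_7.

-109.5

Σ = (-120) + (0) + (-78) + (32) + (18) + (-11) + (-60) = -219
Signed area = Σ/2 = -109.5 (negative ⇒ clockwise traversal).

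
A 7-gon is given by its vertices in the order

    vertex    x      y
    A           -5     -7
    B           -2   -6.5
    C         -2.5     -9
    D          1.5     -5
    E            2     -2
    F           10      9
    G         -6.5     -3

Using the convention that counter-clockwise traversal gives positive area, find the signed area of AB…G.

75.125

Σ = (18.5) + (1.75) + (26) + (7) + (38) + (28.5) + (30.5) = 150.25
Signed area = Σ/2 = 75.125 (positive ⇒ counter-clockwise traversal).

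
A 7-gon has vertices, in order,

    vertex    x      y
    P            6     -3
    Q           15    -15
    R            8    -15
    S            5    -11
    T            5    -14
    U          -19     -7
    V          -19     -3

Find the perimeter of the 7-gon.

84

|PQ| = √((9)² + (-12)²) = √225 = 15
|QR| = √((-7)² + (0)²) = √49 = 7
|RS| = √((-3)² + (4)²) = √25 = 5
|ST| = √((0)² + (-3)²) = √9 = 3
|TU| = √((-24)² + (7)²) = √625 = 25
|UV| = √((0)² + (4)²) = √16 = 4
|VP| = √((25)² + (0)²) = √625 = 25
Perimeter = 15 + 7 + 5 + 3 + 25 + 4 + 25 = 84.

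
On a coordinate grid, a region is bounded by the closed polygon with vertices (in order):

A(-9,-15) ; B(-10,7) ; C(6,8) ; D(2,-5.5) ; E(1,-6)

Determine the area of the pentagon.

A→B: (-9)(7) − (-10)(-15) = -213
B→C: (-10)(8) − (6)(7) = -122
C→D: (6)(-5.5) − (2)(8) = -49
D→E: (2)(-6) − (1)(-5.5) = -6.5
E→A: (1)(-15) − (-9)(-6) = -69
Σ = -459.5
Area = |Σ|/2 = 229.75.

229.75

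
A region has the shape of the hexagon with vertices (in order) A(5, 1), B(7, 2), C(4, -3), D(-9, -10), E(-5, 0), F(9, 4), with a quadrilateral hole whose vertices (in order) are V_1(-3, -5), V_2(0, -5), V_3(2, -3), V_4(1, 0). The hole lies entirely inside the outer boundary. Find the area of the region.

Outer boundary:
Cross-terms: 3, -29, -67, -50, -20, -11  ⇒  Σ = -174
Area = |Σ|/2 = 87.
Hole:
Σ = (15) + (10) + (3) + (-5) = 23
Area = |Σ|/2 = 11.5.
Net area = 87 − 11.5 = 75.5.

75.5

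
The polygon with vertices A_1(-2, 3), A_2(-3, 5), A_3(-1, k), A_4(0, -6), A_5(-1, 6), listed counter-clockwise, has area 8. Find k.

-1

The doubled signed area Σ (x_i y_{i+1} − x_{i+1} y_i) is linear in k.
With k=0 it equals 13; the coefficient of k is -3 (from the two edges through A_3).
So -3·k + 13 = 2·8 = 16 ⇒ k = -1.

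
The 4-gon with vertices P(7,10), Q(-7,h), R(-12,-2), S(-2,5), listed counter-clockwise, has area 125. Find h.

15

The doubled signed area Σ (x_i y_{i+1} − x_{i+1} y_i) is linear in h.
With h=0 it equals -35; the coefficient of h is 19 (from the two edges through Q).
So 19·h + -35 = 2·125 = 250 ⇒ h = 15.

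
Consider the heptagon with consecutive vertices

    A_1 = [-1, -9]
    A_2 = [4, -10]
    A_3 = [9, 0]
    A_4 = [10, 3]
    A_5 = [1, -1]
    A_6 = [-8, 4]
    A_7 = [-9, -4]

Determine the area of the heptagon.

145.5

Apply Gauss's area formula: 2A = Σ (x_i·y_{i+1} − x_{i+1}·y_i), indices taken mod 7.
Σ = (46) + (90) + (27) + (-13) + (-4) + (68) + (77) = 291
Area = |Σ|/2 = 145.5.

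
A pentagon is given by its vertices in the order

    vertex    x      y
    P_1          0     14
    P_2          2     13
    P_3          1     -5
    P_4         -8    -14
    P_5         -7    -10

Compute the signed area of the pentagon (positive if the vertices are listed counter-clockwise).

P_1→P_2: (0)(13) − (2)(14) = -28
P_2→P_3: (2)(-5) − (1)(13) = -23
P_3→P_4: (1)(-14) − (-8)(-5) = -54
P_4→P_5: (-8)(-10) − (-7)(-14) = -18
P_5→P_1: (-7)(14) − (0)(-10) = -98
Σ = -221
Signed area = Σ/2 = -110.5 (negative ⇒ clockwise traversal).

-110.5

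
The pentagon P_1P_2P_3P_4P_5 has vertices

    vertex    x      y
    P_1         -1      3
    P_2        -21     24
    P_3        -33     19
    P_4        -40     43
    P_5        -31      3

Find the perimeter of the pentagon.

138

|P_1P_2| = √((-20)² + (21)²) = √841 = 29
|P_2P_3| = √((-12)² + (-5)²) = √169 = 13
|P_3P_4| = √((-7)² + (24)²) = √625 = 25
|P_4P_5| = √((9)² + (-40)²) = √1681 = 41
|P_5P_1| = √((30)² + (0)²) = √900 = 30
Perimeter = 29 + 13 + 25 + 41 + 30 = 138.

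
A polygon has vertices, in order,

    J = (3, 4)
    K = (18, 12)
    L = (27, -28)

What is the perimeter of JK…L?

98

|JK| = √((15)² + (8)²) = √289 = 17
|KL| = √((9)² + (-40)²) = √1681 = 41
|LJ| = √((-24)² + (32)²) = √1600 = 40
Perimeter = 17 + 41 + 40 = 98.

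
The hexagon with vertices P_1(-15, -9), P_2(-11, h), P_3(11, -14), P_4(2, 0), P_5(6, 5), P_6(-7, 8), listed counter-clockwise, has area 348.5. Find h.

-13

The doubled signed area Σ (x_i y_{i+1} − x_{i+1} y_i) is linear in h.
With h=0 it equals 359; the coefficient of h is -26 (from the two edges through P_2).
So -26·h + 359 = 2·348.5 = 697 ⇒ h = -13.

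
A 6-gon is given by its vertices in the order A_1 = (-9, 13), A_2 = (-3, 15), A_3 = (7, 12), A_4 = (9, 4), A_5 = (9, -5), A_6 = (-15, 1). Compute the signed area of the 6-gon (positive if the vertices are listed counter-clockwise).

Cross-terms: -96, -141, -80, -81, -66, -186  ⇒  Σ = -650
Signed area = Σ/2 = -325 (negative ⇒ clockwise traversal).

-325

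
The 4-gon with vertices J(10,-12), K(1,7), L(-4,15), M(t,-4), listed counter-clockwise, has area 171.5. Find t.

The doubled signed area Σ (x_i y_{i+1} − x_{i+1} y_i) is linear in t.
With t=0 it equals 181; the coefficient of t is -27 (from the two edges through M).
So -27·t + 181 = 2·171.5 = 343 ⇒ t = -6.

-6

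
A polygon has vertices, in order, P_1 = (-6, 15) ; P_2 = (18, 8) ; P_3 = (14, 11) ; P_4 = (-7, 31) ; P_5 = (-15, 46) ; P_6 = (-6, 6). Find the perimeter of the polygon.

|P_1P_2| = √((24)² + (-7)²) = √625 = 25
|P_2P_3| = √((-4)² + (3)²) = √25 = 5
|P_3P_4| = √((-21)² + (20)²) = √841 = 29
|P_4P_5| = √((-8)² + (15)²) = √289 = 17
|P_5P_6| = √((9)² + (-40)²) = √1681 = 41
|P_6P_1| = √((0)² + (9)²) = √81 = 9
Perimeter = 25 + 5 + 29 + 17 + 41 + 9 = 126.

126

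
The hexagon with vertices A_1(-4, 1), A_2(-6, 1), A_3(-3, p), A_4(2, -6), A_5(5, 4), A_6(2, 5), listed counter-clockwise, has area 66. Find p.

Write out the shoelace sum; only the two edges meeting at A_3 involve p:
2·Area = [((-6)·p − (-3)·1) + ((-3)·(-6) − 2·p)] + 79
       = -8·p + 100 = 132
⇒ p = -4.

-4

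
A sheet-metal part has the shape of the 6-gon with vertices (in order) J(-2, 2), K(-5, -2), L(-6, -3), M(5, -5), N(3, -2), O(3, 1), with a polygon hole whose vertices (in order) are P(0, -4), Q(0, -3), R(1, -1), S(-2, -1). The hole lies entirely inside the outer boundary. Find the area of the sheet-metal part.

38

Outer boundary:
Σ = (14) + (3) + (45) + (5) + (9) + (8) = 84
Area = |Σ|/2 = 42.
Hole:
Apply the shoelace formula: 2A = Σ (x_i·y_{i+1} − x_{i+1}·y_i), indices taken mod 4.
Cross-terms: 0, 3, -3, 8  ⇒  Σ = 8
Area = |Σ|/2 = 4.
Net area = 42 − 4 = 38.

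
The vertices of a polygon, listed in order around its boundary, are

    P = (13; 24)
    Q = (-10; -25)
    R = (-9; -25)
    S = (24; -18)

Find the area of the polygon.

Σ = (-85) + (25) + (762) + (810) = 1512
Area = |Σ|/2 = 756.

756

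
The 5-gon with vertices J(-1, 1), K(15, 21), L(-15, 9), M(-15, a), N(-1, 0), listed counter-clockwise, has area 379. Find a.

Write out the shoelace sum; only the two edges meeting at M involve a:
2·Area = [((-15)·a − (-15)·9) + ((-15)·0 − (-1)·a)] + 413
       = -14·a + 548 = 758
⇒ a = -15.

-15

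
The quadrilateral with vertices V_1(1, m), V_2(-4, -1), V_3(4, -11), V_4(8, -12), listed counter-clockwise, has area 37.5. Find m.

The doubled signed area Σ (x_i y_{i+1} − x_{i+1} y_i) is linear in m.
With m=0 it equals 99; the coefficient of m is 12 (from the two edges through V_1).
So 12·m + 99 = 2·37.5 = 75 ⇒ m = -2.

-2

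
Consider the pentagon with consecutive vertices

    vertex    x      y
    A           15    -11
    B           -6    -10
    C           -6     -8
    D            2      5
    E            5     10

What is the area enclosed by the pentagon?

226

Apply the surveyor's formula: 2A = Σ (x_i·y_{i+1} − x_{i+1}·y_i), indices taken mod 5.
Σ = (-216) + (-12) + (-14) + (-5) + (-205) = -452
Area = |Σ|/2 = 226.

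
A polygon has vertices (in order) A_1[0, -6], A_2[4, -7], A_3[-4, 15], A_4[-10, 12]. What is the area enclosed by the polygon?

109

Σ = (24) + (32) + (102) + (60) = 218
Area = |Σ|/2 = 109.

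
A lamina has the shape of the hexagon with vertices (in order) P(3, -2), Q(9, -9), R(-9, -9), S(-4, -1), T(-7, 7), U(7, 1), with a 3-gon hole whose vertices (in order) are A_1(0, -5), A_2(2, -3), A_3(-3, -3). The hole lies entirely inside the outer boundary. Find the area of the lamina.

Outer boundary:
Apply the surveyor's formula: 2A = Σ (x_i·y_{i+1} − x_{i+1}·y_i), indices taken mod 6.
P→Q: (3)(-9) − (9)(-2) = -9
Q→R: (9)(-9) − (-9)(-9) = -162
R→S: (-9)(-1) − (-4)(-9) = -27
S→T: (-4)(7) − (-7)(-1) = -35
T→U: (-7)(1) − (7)(7) = -56
U→P: (7)(-2) − (3)(1) = -17
Σ = -306
Area = |Σ|/2 = 153.
Hole:
Apply the surveyor's formula: 2A = Σ (x_i·y_{i+1} − x_{i+1}·y_i), indices taken mod 3.
A_1→A_2: (0)(-3) − (2)(-5) = 10
A_2→A_3: (2)(-3) − (-3)(-3) = -15
A_3→A_1: (-3)(-5) − (0)(-3) = 15
Σ = 10
Area = |Σ|/2 = 5.
Net area = 153 − 5 = 148.

148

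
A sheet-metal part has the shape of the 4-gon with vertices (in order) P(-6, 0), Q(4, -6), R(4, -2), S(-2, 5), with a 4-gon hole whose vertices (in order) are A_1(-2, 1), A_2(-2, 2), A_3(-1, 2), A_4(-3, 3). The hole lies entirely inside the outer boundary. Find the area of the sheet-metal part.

48

Outer boundary:
Apply the shoelace formula: 2A = Σ (x_i·y_{i+1} − x_{i+1}·y_i), indices taken mod 4.
P→Q: (-6)(-6) − (4)(0) = 36
Q→R: (4)(-2) − (4)(-6) = 16
R→S: (4)(5) − (-2)(-2) = 16
S→P: (-2)(0) − (-6)(5) = 30
Σ = 98
Area = |Σ|/2 = 49.
Hole:
A_1→A_2: (-2)(2) − (-2)(1) = -2
A_2→A_3: (-2)(2) − (-1)(2) = -2
A_3→A_4: (-1)(3) − (-3)(2) = 3
A_4→A_1: (-3)(1) − (-2)(3) = 3
Σ = 2
Area = |Σ|/2 = 1.
Net area = 49 − 1 = 48.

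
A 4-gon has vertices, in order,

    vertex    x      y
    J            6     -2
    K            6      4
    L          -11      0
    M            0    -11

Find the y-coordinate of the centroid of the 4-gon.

Apply the surveyor's formula. First the cross-terms c_i = x_i·y_{i+1} − x_{i+1}·y_i:
  36, 44, 121, 66  ⇒  2A = 267, A = 133.5.
Then Σ (y_i + y_{i+1})·c_i = -1941, so ȳ = -1941 / (6·133.5) = -647/267.

-647/267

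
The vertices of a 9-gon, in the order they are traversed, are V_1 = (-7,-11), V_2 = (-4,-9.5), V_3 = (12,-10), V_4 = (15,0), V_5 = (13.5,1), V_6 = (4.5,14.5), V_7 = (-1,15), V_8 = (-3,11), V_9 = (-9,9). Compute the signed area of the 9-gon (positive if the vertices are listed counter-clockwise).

V_1→V_2: (-7)(-9.5) − (-4)(-11) = 22.5
V_2→V_3: (-4)(-10) − (12)(-9.5) = 154
V_3→V_4: (12)(0) − (15)(-10) = 150
V_4→V_5: (15)(1) − (13.5)(0) = 15
V_5→V_6: (13.5)(14.5) − (4.5)(1) = 191.25
V_6→V_7: (4.5)(15) − (-1)(14.5) = 82
V_7→V_8: (-1)(11) − (-3)(15) = 34
V_8→V_9: (-3)(9) − (-9)(11) = 72
V_9→V_1: (-9)(-11) − (-7)(9) = 162
Σ = 882.75
Signed area = Σ/2 = 441.375 (positive ⇒ counter-clockwise traversal).

441.375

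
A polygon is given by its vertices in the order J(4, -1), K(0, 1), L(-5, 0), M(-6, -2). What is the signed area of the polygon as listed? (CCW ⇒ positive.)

Σ = (4) + (5) + (10) + (14) = 33
Signed area = Σ/2 = 16.5 (positive ⇒ counter-clockwise traversal).

16.5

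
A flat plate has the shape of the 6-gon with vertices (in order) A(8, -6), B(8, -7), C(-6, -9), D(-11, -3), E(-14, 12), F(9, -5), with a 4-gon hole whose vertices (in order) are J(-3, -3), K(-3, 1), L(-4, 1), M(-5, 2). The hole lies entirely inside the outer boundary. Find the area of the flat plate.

Outer boundary:
Apply the shoelace (surveyor's) formula: 2A = Σ (x_i·y_{i+1} − x_{i+1}·y_i), indices taken mod 6.
Σ = (-8) + (-114) + (-81) + (-174) + (-38) + (-14) = -429
Area = |Σ|/2 = 214.5.
Hole:
Cross-terms: -12, 1, -3, 21  ⇒  Σ = 7
Area = |Σ|/2 = 3.5.
Net area = 214.5 − 3.5 = 211.

211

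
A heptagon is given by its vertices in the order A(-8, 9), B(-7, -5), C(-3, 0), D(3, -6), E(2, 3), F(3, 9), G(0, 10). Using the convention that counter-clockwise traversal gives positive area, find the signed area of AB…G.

Σ = (103) + (-15) + (18) + (21) + (9) + (30) + (80) = 246
Signed area = Σ/2 = 123 (positive ⇒ counter-clockwise traversal).

123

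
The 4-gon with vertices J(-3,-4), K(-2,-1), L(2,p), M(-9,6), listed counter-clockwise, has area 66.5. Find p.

10

The doubled signed area Σ (x_i y_{i+1} − x_{i+1} y_i) is linear in p.
With p=0 it equals 63; the coefficient of p is 7 (from the two edges through L).
So 7·p + 63 = 2·66.5 = 133 ⇒ p = 10.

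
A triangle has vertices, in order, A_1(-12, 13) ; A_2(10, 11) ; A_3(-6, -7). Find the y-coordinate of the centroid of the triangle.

17/3

Apply the surveyor's formula. First the cross-terms c_i = x_i·y_{i+1} − x_{i+1}·y_i:
  -262, -4, -162  ⇒  2A = -428, A = -214.
Then Σ (y_i + y_{i+1})·c_i = -7276, so ȳ = -7276 / (6·(-214)) = 17/3.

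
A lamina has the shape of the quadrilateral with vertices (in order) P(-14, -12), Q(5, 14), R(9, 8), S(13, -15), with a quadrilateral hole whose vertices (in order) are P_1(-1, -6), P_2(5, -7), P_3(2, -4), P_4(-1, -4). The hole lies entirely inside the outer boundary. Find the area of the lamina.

403

Outer boundary:
Apply the surveyor's formula: 2A = Σ (x_i·y_{i+1} − x_{i+1}·y_i), indices taken mod 4.
Σ = (-136) + (-86) + (-239) + (-366) = -827
Area = |Σ|/2 = 413.5.
Hole:
Apply the shoelace formula: 2A = Σ (x_i·y_{i+1} − x_{i+1}·y_i), indices taken mod 4.
Σ = (37) + (-6) + (-12) + (2) = 21
Area = |Σ|/2 = 10.5.
Net area = 413.5 − 10.5 = 403.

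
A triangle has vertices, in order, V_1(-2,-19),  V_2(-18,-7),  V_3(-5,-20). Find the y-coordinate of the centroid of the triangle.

Apply the shoelace formula. First the cross-terms c_i = x_i·y_{i+1} − x_{i+1}·y_i:
  -328, 325, 55  ⇒  2A = 52, A = 26.
Then Σ (y_i + y_{i+1})·c_i = -2392, so ȳ = -2392 / (6·26) = -46/3.

-46/3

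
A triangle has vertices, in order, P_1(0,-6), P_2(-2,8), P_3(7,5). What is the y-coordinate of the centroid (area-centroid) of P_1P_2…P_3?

7/3

Apply the shoelace formula. First the cross-terms c_i = x_i·y_{i+1} − x_{i+1}·y_i:
  -12, -66, -42  ⇒  2A = -120, A = -60.
Then Σ (y_i + y_{i+1})·c_i = -840, so ȳ = -840 / (6·(-60)) = 7/3.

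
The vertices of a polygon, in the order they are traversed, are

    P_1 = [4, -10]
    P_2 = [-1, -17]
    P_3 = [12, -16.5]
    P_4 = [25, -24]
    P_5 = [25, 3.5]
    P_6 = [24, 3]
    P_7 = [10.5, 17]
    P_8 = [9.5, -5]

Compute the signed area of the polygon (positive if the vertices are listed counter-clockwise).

Apply the shoelace (surveyor's) formula: 2A = Σ (x_i·y_{i+1} − x_{i+1}·y_i), indices taken mod 8.
Cross-terms: -78, 220.5, 124.5, 687.5, -9, 376.5, -214, -75  ⇒  Σ = 1033
Signed area = Σ/2 = 516.5 (positive ⇒ counter-clockwise traversal).

516.5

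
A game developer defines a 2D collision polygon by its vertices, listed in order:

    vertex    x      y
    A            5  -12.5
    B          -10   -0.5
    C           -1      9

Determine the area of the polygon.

Apply the surveyor's formula: 2A = Σ (x_i·y_{i+1} − x_{i+1}·y_i), indices taken mod 3.
A→B: (5)(-0.5) − (-10)(-12.5) = -127.5
B→C: (-10)(9) − (-1)(-0.5) = -90.5
C→A: (-1)(-12.5) − (5)(9) = -32.5
Σ = -250.5
Area = |Σ|/2 = 125.25.

125.25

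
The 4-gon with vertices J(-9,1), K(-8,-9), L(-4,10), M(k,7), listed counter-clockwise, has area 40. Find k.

The doubled signed area Σ (x_i y_{i+1} − x_{i+1} y_i) is linear in k.
With k=0 it equals 8; the coefficient of k is -9 (from the two edges through M).
So -9·k + 8 = 2·40 = 80 ⇒ k = -8.

-8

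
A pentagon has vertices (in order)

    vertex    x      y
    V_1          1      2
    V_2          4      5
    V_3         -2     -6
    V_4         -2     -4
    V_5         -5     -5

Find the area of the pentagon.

V_1→V_2: (1)(5) − (4)(2) = -3
V_2→V_3: (4)(-6) − (-2)(5) = -14
V_3→V_4: (-2)(-4) − (-2)(-6) = -4
V_4→V_5: (-2)(-5) − (-5)(-4) = -10
V_5→V_1: (-5)(2) − (1)(-5) = -5
Σ = -36
Area = |Σ|/2 = 18.

18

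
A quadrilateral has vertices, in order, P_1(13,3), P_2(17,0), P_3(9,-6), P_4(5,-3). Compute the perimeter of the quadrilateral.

|P_1P_2| = √((4)² + (-3)²) = √25 = 5
|P_2P_3| = √((-8)² + (-6)²) = √100 = 10
|P_3P_4| = √((-4)² + (3)²) = √25 = 5
|P_4P_1| = √((8)² + (6)²) = √100 = 10
Perimeter = 5 + 10 + 5 + 10 = 30.

30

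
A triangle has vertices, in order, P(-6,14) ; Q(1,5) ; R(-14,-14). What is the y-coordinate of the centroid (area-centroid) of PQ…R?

5/3

Apply the shoelace (surveyor's) formula. First the cross-terms c_i = x_i·y_{i+1} − x_{i+1}·y_i:
  -44, 56, -280  ⇒  2A = -268, A = -134.
Then Σ (y_i + y_{i+1})·c_i = -1340, so ȳ = -1340 / (6·(-134)) = 5/3.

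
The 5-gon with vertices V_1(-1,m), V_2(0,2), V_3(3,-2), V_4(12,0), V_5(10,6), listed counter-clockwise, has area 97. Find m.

10

The doubled signed area Σ (x_i y_{i+1} − x_{i+1} y_i) is linear in m.
With m=0 it equals 94; the coefficient of m is 10 (from the two edges through V_1).
So 10·m + 94 = 2·97 = 194 ⇒ m = 10.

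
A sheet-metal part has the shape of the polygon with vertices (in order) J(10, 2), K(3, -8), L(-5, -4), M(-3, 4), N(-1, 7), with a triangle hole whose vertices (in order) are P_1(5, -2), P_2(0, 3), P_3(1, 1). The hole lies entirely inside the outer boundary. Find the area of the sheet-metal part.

Outer boundary:
Cross-terms: -86, -52, -32, -17, -72  ⇒  Σ = -259
Area = |Σ|/2 = 129.5.
Hole:
Apply the surveyor's formula: 2A = Σ (x_i·y_{i+1} − x_{i+1}·y_i), indices taken mod 3.
P_1→P_2: (5)(3) − (0)(-2) = 15
P_2→P_3: (0)(1) − (1)(3) = -3
P_3→P_1: (1)(-2) − (5)(1) = -7
Σ = 5
Area = |Σ|/2 = 2.5.
Net area = 129.5 − 2.5 = 127.

127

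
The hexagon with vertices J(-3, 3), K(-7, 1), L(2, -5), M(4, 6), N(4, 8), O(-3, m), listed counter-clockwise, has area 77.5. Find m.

Write out the shoelace sum; only the two edges meeting at O involve m:
2·Area = [(4·m − (-3)·8) + ((-3)·3 − (-3)·m)] + 91
       = 7·m + 106 = 155
⇒ m = 7.

7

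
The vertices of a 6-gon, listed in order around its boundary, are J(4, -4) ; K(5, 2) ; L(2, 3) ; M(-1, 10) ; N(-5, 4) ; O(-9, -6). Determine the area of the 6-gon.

117

Apply the shoelace (surveyor's) formula: 2A = Σ (x_i·y_{i+1} − x_{i+1}·y_i), indices taken mod 6.
Σ = (28) + (11) + (23) + (46) + (66) + (60) = 234
Area = |Σ|/2 = 117.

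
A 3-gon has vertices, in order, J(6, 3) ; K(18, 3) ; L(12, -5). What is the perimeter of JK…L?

32

|JK| = √((12)² + (0)²) = √144 = 12
|KL| = √((-6)² + (-8)²) = √100 = 10
|LJ| = √((-6)² + (8)²) = √100 = 10
Perimeter = 12 + 10 + 10 = 32.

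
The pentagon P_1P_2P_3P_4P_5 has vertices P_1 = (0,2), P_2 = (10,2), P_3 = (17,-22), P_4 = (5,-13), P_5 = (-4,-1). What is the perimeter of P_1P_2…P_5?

70

|P_1P_2| = √((10)² + (0)²) = √100 = 10
|P_2P_3| = √((7)² + (-24)²) = √625 = 25
|P_3P_4| = √((-12)² + (9)²) = √225 = 15
|P_4P_5| = √((-9)² + (12)²) = √225 = 15
|P_5P_1| = √((4)² + (3)²) = √25 = 5
Perimeter = 10 + 25 + 15 + 15 + 5 = 70.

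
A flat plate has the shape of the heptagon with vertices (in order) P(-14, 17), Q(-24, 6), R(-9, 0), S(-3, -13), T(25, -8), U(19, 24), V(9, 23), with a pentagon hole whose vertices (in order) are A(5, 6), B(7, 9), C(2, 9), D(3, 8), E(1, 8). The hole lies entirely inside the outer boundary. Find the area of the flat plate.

Outer boundary:
Apply the surveyor's formula: 2A = Σ (x_i·y_{i+1} − x_{i+1}·y_i), indices taken mod 7.
Σ = (324) + (54) + (117) + (349) + (752) + (221) + (475) = 2292
Area = |Σ|/2 = 1146.
Hole:
Σ = (3) + (45) + (-11) + (16) + (-34) = 19
Area = |Σ|/2 = 9.5.
Net area = 1146 − 9.5 = 1136.5.

1136.5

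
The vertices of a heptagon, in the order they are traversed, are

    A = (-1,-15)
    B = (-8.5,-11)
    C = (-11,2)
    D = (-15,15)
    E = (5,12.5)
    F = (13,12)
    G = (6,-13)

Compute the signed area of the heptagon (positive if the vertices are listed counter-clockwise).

-549.25

Apply the shoelace (surveyor's) formula: 2A = Σ (x_i·y_{i+1} − x_{i+1}·y_i), indices taken mod 7.
Σ = (-116.5) + (-138) + (-135) + (-262.5) + (-102.5) + (-241) + (-103) = -1098.5
Signed area = Σ/2 = -549.25 (negative ⇒ clockwise traversal).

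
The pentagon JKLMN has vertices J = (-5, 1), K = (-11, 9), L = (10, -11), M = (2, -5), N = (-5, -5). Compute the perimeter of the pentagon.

62

|JK| = √((-6)² + (8)²) = √100 = 10
|KL| = √((21)² + (-20)²) = √841 = 29
|LM| = √((-8)² + (6)²) = √100 = 10
|MN| = √((-7)² + (0)²) = √49 = 7
|NJ| = √((0)² + (6)²) = √36 = 6
Perimeter = 10 + 29 + 10 + 7 + 6 = 62.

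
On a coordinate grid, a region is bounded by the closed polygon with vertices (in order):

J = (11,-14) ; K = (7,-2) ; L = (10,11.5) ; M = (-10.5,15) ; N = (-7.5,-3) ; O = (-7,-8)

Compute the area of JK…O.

Apply the shoelace formula: 2A = Σ (x_i·y_{i+1} − x_{i+1}·y_i), indices taken mod 6.
Cross-terms: 76, 100.5, 270.75, 144, 39, 186  ⇒  Σ = 816.25
Area = |Σ|/2 = 408.125.

408.125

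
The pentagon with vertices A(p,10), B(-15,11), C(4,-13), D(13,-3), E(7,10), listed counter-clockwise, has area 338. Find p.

The doubled signed area Σ (x_i y_{i+1} − x_{i+1} y_i) is linear in p.
With p=0 it equals 679; the coefficient of p is 1 (from the two edges through A).
So 1·p + 679 = 2·338 = 676 ⇒ p = -3.

-3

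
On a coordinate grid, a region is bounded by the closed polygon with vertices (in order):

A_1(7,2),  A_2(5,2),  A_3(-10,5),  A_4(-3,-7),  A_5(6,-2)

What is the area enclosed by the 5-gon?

104

A_1→A_2: (7)(2) − (5)(2) = 4
A_2→A_3: (5)(5) − (-10)(2) = 45
A_3→A_4: (-10)(-7) − (-3)(5) = 85
A_4→A_5: (-3)(-2) − (6)(-7) = 48
A_5→A_1: (6)(2) − (7)(-2) = 26
Σ = 208
Area = |Σ|/2 = 104.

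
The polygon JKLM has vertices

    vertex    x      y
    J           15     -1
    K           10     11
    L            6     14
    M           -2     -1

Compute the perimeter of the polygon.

52

|JK| = √((-5)² + (12)²) = √169 = 13
|KL| = √((-4)² + (3)²) = √25 = 5
|LM| = √((-8)² + (-15)²) = √289 = 17
|MJ| = √((17)² + (0)²) = √289 = 17
Perimeter = 13 + 5 + 17 + 17 = 52.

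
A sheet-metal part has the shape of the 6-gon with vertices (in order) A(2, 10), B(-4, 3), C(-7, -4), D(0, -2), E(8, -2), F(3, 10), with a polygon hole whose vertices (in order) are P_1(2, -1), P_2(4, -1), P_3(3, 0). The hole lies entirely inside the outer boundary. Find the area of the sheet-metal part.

Outer boundary:
Apply Gauss's area formula: 2A = Σ (x_i·y_{i+1} − x_{i+1}·y_i), indices taken mod 6.
Cross-terms: 46, 37, 14, 16, 86, 10  ⇒  Σ = 209
Area = |Σ|/2 = 104.5.
Hole:
P_1→P_2: (2)(-1) − (4)(-1) = 2
P_2→P_3: (4)(0) − (3)(-1) = 3
P_3→P_1: (3)(-1) − (2)(0) = -3
Σ = 2
Area = |Σ|/2 = 1.
Net area = 104.5 − 1 = 103.5.

103.5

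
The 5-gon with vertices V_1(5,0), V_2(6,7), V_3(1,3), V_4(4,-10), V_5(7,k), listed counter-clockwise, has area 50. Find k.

Write out the shoelace sum; only the two edges meeting at V_5 involve k:
2·Area = [(4·k − 7·(-10)) + (7·0 − 5·k)] + 24
       = -1·k + 94 = 100
⇒ k = -6.

-6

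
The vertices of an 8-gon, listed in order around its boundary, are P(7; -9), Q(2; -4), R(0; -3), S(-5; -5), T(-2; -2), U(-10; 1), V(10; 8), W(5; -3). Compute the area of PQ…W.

Σ = (-10) + (-6) + (-15) + (0) + (-22) + (-90) + (-70) + (-24) = -237
Area = |Σ|/2 = 118.5.

118.5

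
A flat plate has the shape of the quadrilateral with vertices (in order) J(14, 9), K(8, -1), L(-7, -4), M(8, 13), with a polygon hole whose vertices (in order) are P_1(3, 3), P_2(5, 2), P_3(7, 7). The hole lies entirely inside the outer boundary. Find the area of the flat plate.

Outer boundary:
Apply the shoelace (surveyor's) formula: 2A = Σ (x_i·y_{i+1} − x_{i+1}·y_i), indices taken mod 4.
Cross-terms: -86, -39, -59, -110  ⇒  Σ = -294
Area = |Σ|/2 = 147.
Hole:
Σ = (-9) + (21) + (0) = 12
Area = |Σ|/2 = 6.
Net area = 147 − 6 = 141.

141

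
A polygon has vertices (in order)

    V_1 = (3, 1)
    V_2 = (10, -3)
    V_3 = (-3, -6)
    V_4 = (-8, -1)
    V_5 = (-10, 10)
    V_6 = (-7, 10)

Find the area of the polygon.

Apply the shoelace formula: 2A = Σ (x_i·y_{i+1} − x_{i+1}·y_i), indices taken mod 6.
Cross-terms: -19, -69, -45, -90, -30, -37  ⇒  Σ = -290
Area = |Σ|/2 = 145.

145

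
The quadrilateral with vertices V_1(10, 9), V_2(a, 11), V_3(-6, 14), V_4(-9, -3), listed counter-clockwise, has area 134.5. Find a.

Write out the shoelace sum; only the two edges meeting at V_2 involve a:
2·Area = [(10·11 − a·9) + (a·14 − (-6)·11)] + 93
       = 5·a + 269 = 269
⇒ a = 0.

0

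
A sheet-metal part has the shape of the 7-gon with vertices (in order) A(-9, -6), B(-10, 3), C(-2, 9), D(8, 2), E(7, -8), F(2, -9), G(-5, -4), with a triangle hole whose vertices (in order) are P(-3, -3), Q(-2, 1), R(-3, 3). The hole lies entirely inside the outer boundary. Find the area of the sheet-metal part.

Outer boundary:
Apply the surveyor's formula: 2A = Σ (x_i·y_{i+1} − x_{i+1}·y_i), indices taken mod 7.
A→B: (-9)(3) − (-10)(-6) = -87
B→C: (-10)(9) − (-2)(3) = -84
C→D: (-2)(2) − (8)(9) = -76
D→E: (8)(-8) − (7)(2) = -78
E→F: (7)(-9) − (2)(-8) = -47
F→G: (2)(-4) − (-5)(-9) = -53
G→A: (-5)(-6) − (-9)(-4) = -6
Σ = -431
Area = |Σ|/2 = 215.5.
Hole:
Apply the surveyor's formula: 2A = Σ (x_i·y_{i+1} − x_{i+1}·y_i), indices taken mod 3.
P→Q: (-3)(1) − (-2)(-3) = -9
Q→R: (-2)(3) − (-3)(1) = -3
R→P: (-3)(-3) − (-3)(3) = 18
Σ = 6
Area = |Σ|/2 = 3.
Net area = 215.5 − 3 = 212.5.

212.5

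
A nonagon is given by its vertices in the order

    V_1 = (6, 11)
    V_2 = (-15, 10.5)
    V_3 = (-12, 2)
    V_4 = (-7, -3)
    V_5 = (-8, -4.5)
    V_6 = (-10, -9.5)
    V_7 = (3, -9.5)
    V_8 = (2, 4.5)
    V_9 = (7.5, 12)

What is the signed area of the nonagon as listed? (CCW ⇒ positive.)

Apply the surveyor's formula: 2A = Σ (x_i·y_{i+1} − x_{i+1}·y_i), indices taken mod 9.
Σ = (228) + (96) + (50) + (7.5) + (31) + (123.5) + (32.5) + (-9.75) + (10.5) = 569.25
Signed area = Σ/2 = 284.625 (positive ⇒ counter-clockwise traversal).

284.625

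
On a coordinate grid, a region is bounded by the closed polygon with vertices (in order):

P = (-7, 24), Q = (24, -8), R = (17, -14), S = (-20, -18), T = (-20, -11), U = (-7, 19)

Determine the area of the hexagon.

969

Apply Gauss's area formula: 2A = Σ (x_i·y_{i+1} − x_{i+1}·y_i), indices taken mod 6.
P→Q: (-7)(-8) − (24)(24) = -520
Q→R: (24)(-14) − (17)(-8) = -200
R→S: (17)(-18) − (-20)(-14) = -586
S→T: (-20)(-11) − (-20)(-18) = -140
T→U: (-20)(19) − (-7)(-11) = -457
U→P: (-7)(24) − (-7)(19) = -35
Σ = -1938
Area = |Σ|/2 = 969.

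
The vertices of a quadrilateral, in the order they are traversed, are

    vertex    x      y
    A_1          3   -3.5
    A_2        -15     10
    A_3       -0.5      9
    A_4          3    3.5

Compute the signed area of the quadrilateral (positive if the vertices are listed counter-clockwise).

-101.125

Apply the surveyor's formula: 2A = Σ (x_i·y_{i+1} − x_{i+1}·y_i), indices taken mod 4.
Σ = (-22.5) + (-130) + (-28.75) + (-21) = -202.25
Signed area = Σ/2 = -101.125 (negative ⇒ clockwise traversal).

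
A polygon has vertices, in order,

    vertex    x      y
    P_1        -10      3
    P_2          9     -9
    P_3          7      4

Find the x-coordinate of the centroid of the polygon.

Apply the shoelace formula. First the cross-terms c_i = x_i·y_{i+1} − x_{i+1}·y_i:
  63, 99, 61  ⇒  2A = 223, A = 111.5.
Then Σ (x_i + x_{i+1})·c_i = 1338, so x̄ = 1338 / (6·111.5) = 2.

2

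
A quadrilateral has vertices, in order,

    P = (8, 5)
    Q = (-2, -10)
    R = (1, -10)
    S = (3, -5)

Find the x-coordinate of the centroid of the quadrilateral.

2.125

Apply the shoelace (surveyor's) formula. First the cross-terms c_i = x_i·y_{i+1} − x_{i+1}·y_i:
  -70, 30, 25, 55  ⇒  2A = 40, A = 20.
Then Σ (x_i + x_{i+1})·c_i = 255, so x̄ = 255 / (6·20) = 2.125.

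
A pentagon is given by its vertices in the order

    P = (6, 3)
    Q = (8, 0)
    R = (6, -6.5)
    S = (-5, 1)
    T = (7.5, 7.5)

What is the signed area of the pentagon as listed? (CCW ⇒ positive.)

Apply the shoelace (surveyor's) formula: 2A = Σ (x_i·y_{i+1} − x_{i+1}·y_i), indices taken mod 5.
P→Q: (6)(0) − (8)(3) = -24
Q→R: (8)(-6.5) − (6)(0) = -52
R→S: (6)(1) − (-5)(-6.5) = -26.5
S→T: (-5)(7.5) − (7.5)(1) = -45
T→P: (7.5)(3) − (6)(7.5) = -22.5
Σ = -170
Signed area = Σ/2 = -85 (negative ⇒ clockwise traversal).

-85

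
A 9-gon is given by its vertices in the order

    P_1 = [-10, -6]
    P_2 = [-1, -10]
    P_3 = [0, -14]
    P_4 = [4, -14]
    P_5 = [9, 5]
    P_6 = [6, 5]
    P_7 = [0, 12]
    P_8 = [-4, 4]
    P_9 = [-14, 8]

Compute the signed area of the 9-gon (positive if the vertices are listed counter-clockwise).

316.5

Apply Gauss's area formula: 2A = Σ (x_i·y_{i+1} − x_{i+1}·y_i), indices taken mod 9.
P_1→P_2: (-10)(-10) − (-1)(-6) = 94
P_2→P_3: (-1)(-14) − (0)(-10) = 14
P_3→P_4: (0)(-14) − (4)(-14) = 56
P_4→P_5: (4)(5) − (9)(-14) = 146
P_5→P_6: (9)(5) − (6)(5) = 15
P_6→P_7: (6)(12) − (0)(5) = 72
P_7→P_8: (0)(4) − (-4)(12) = 48
P_8→P_9: (-4)(8) − (-14)(4) = 24
P_9→P_1: (-14)(-6) − (-10)(8) = 164
Σ = 633
Signed area = Σ/2 = 316.5 (positive ⇒ counter-clockwise traversal).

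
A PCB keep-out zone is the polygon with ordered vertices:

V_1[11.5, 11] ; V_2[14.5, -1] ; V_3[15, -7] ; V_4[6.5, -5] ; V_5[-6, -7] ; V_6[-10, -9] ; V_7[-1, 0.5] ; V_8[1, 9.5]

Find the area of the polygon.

250.375

Apply the surveyor's formula: 2A = Σ (x_i·y_{i+1} − x_{i+1}·y_i), indices taken mod 8.
V_1→V_2: (11.5)(-1) − (14.5)(11) = -171
V_2→V_3: (14.5)(-7) − (15)(-1) = -86.5
V_3→V_4: (15)(-5) − (6.5)(-7) = -29.5
V_4→V_5: (6.5)(-7) − (-6)(-5) = -75.5
V_5→V_6: (-6)(-9) − (-10)(-7) = -16
V_6→V_7: (-10)(0.5) − (-1)(-9) = -14
V_7→V_8: (-1)(9.5) − (1)(0.5) = -10
V_8→V_1: (1)(11) − (11.5)(9.5) = -98.25
Σ = -500.75
Area = |Σ|/2 = 250.375.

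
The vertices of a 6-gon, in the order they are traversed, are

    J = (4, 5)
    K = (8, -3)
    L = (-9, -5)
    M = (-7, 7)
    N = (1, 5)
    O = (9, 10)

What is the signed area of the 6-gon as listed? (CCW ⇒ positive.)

Apply Gauss's area formula: 2A = Σ (x_i·y_{i+1} − x_{i+1}·y_i), indices taken mod 6.
Σ = (-52) + (-67) + (-98) + (-42) + (-35) + (5) = -289
Signed area = Σ/2 = -144.5 (negative ⇒ clockwise traversal).

-144.5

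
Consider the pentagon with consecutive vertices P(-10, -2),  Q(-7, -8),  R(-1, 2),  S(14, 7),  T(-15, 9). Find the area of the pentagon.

180

Apply the shoelace formula: 2A = Σ (x_i·y_{i+1} − x_{i+1}·y_i), indices taken mod 5.
Σ = (66) + (-22) + (-35) + (231) + (120) = 360
Area = |Σ|/2 = 180.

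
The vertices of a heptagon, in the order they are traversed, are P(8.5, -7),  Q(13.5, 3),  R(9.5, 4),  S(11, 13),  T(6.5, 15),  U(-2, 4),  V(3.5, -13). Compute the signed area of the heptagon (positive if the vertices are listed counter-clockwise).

Σ = (120) + (25.5) + (79.5) + (80.5) + (56) + (12) + (86) = 459.5
Signed area = Σ/2 = 229.75 (positive ⇒ counter-clockwise traversal).

229.75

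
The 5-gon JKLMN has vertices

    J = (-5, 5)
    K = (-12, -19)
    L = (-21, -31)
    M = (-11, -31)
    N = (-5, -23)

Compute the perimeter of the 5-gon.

88

|JK| = √((-7)² + (-24)²) = √625 = 25
|KL| = √((-9)² + (-12)²) = √225 = 15
|LM| = √((10)² + (0)²) = √100 = 10
|MN| = √((6)² + (8)²) = √100 = 10
|NJ| = √((0)² + (28)²) = √784 = 28
Perimeter = 25 + 15 + 10 + 10 + 28 = 88.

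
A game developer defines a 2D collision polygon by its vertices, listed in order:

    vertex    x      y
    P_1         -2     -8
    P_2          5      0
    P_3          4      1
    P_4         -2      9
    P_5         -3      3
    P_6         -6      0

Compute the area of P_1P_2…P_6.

85

Apply Gauss's area formula: 2A = Σ (x_i·y_{i+1} − x_{i+1}·y_i), indices taken mod 6.
P_1→P_2: (-2)(0) − (5)(-8) = 40
P_2→P_3: (5)(1) − (4)(0) = 5
P_3→P_4: (4)(9) − (-2)(1) = 38
P_4→P_5: (-2)(3) − (-3)(9) = 21
P_5→P_6: (-3)(0) − (-6)(3) = 18
P_6→P_1: (-6)(-8) − (-2)(0) = 48
Σ = 170
Area = |Σ|/2 = 85.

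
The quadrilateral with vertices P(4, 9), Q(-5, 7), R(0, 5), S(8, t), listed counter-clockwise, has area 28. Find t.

6

Write out the shoelace sum; only the two edges meeting at S involve t:
2·Area = [(0·t − 8·5) + (8·9 − 4·t)] + 48
       = -4·t + 80 = 56
⇒ t = 6.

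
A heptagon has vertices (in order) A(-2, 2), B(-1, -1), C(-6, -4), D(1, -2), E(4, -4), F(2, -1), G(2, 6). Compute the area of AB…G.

28

Apply the shoelace (surveyor's) formula: 2A = Σ (x_i·y_{i+1} − x_{i+1}·y_i), indices taken mod 7.
Σ = (4) + (-2) + (16) + (4) + (4) + (14) + (16) = 56
Area = |Σ|/2 = 28.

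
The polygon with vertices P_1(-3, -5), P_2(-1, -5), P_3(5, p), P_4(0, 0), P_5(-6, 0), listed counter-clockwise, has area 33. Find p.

The doubled signed area Σ (x_i y_{i+1} − x_{i+1} y_i) is linear in p.
With p=0 it equals 65; the coefficient of p is -1 (from the two edges through P_3).
So -1·p + 65 = 2·33 = 66 ⇒ p = -1.

-1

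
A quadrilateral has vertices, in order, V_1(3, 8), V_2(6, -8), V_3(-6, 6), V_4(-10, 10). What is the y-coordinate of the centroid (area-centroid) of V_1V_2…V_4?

Apply Gauss's area formula. First the cross-terms c_i = x_i·y_{i+1} − x_{i+1}·y_i:
  -72, -12, 0, -110  ⇒  2A = -194, A = -97.
Then Σ (y_i + y_{i+1})·c_i = -1956, so ȳ = -1956 / (6·(-97)) = 326/97.

326/97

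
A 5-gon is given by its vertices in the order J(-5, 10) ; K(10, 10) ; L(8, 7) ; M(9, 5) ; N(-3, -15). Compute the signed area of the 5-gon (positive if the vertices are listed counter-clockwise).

Σ = (-150) + (-10) + (-23) + (-120) + (-105) = -408
Signed area = Σ/2 = -204 (negative ⇒ clockwise traversal).

-204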